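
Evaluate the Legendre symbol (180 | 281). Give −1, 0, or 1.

1

Pull out 2^2: since 281 ≡ 1 (mod 8), (2/281) = +1, so (2/281)^2 = +1.
Reciprocity: 45 ≡ 1 and 281 ≡ 1 (mod 4), so (45/281) = +(281/45).
Reduce top mod 45: now compute (11/45).
Reciprocity: 11 ≡ 3 and 45 ≡ 1 (mod 4), so (11/45) = +(45/11).
Reduce top mod 11: now compute (1/11).
Reached (1/11) = 1. Collecting the sign flips along the way, the symbol is +1.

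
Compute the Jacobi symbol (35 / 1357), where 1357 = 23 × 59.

Reciprocity: 35 ≡ 3 and 1357 ≡ 1 (mod 4), so (35/1357) = +(1357/35).
Reduce top mod 35: now compute (27/35).
Reciprocity: 27 ≡ 3 and 35 ≡ 3 (mod 4), so (27/35) = −(35/27).
Reduce top mod 27: now compute (8/27).
Pull out 2^3: since 27 ≡ 3 (mod 8), (2/27) = -1, so (2/27)^3 = -1.
Reached (1/27) = 1. Collecting the sign flips along the way, the symbol is +1.

1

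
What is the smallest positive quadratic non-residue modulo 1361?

(2/1361) = +1, so 2 is a residue.
(3/1361) = −1, so 3 is the smallest positive non-residue mod 1361.

3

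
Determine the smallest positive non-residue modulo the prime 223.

3

(2/223) = +1, so 2 is a residue.
(3/223) = −1, so 3 is the smallest positive non-residue mod 223.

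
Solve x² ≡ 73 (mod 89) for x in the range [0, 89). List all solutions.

42, 47

89 ≡ 1 (mod 4), so we find a root by search.
Trying successive values, 42² = 1764 ≡ 73 (mod 89). The other root is 89 − 42 = 47.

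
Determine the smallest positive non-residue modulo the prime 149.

2

(2/149) = −1, so 2 is the smallest positive non-residue mod 149.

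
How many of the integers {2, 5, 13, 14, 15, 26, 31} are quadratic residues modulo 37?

(2/37) = -1 → non-residue.
(5/37) = -1 → non-residue.
(13/37) = -1 → non-residue.
(14/37) = -1 → non-residue.
(15/37) = -1 → non-residue.
(26/37) = +1 → QR.
(31/37) = -1 → non-residue.
Total quadratic residues among the 7: 1.

1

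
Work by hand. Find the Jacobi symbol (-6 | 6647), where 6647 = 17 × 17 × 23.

First reduce: -6 ≡ 6641 (mod 6647).
Reciprocity: 6641 ≡ 1 and 6647 ≡ 3 (mod 4), so (6641/6647) = +(6647/6641).
Reduce top mod 6641: now compute (6/6641).
Pull out 2: since 6641 ≡ 1 (mod 8), (2/6641) = +1.
Reciprocity: 3 ≡ 3 and 6641 ≡ 1 (mod 4), so (3/6641) = +(6641/3).
Reduce top mod 3: now compute (2/3).
Pull out 2: since 3 ≡ 3 (mod 8), (2/3) = -1.
Reached (1/3) = 1. Collecting the sign flips along the way, the symbol is -1.

-1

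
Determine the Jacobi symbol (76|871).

-1

Pull out 2^2: since 871 ≡ 7 (mod 8), (2/871) = +1, so (2/871)^2 = +1.
Reciprocity: 19 ≡ 3 and 871 ≡ 3 (mod 4), so (19/871) = −(871/19).
Reduce top mod 19: now compute (16/19).
Pull out 2^4: since 19 ≡ 3 (mod 8), (2/19) = -1, so (2/19)^4 = +1.
Reached (1/19) = 1. Collecting the sign flips along the way, the symbol is -1.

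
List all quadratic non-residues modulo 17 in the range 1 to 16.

Square k = 1,…,8 (k and 17−k give the same square):
1²=1, 2²=4, 3²=9, 4²=16, 5²≡8, 6²≡2, 7²≡15, 8²≡13 (mod 17).
The residues are {1, 2, 4, 8, 9, 13, 15, 16}; the non-residues are the remaining 8 nonzero classes.

3, 5, 6, 7, 10, 11, 12, 14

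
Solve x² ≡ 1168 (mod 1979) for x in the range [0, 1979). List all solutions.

938, 1041

Since 1979 ≡ 3 (mod 4), a square root of 1168 is 1168^((1979+1)/4) = 1168^495 mod 1979.
Repeated squaring: 1168^2≡693, 1168^4≡1331, 1168^8≡356, 1168^16≡80, 1168^32≡463, 1168^64≡637, 1168^128≡74, 1168^256≡1518 (mod 1979).
1168^495 = 1168^(256+128+64+32+8+4+2+1) ≡ 938 (mod 1979).
Check: 938² = 879844 ≡ 1168 (mod 1979). The two roots are 938 and 1041.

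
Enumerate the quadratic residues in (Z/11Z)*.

1,3,4,5,9

Square k = 1,…,5 (k and 11−k give the same square):
1²=1, 2²=4, 3²=9, 4²≡5, 5²≡3 (mod 11).
So the quadratic residues mod 11 are {1, 3, 4, 5, 9}.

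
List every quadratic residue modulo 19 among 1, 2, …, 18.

Square k = 1,…,9 (k and 19−k give the same square):
1²=1, 2²=4, 3²=9, 4²=16, 5²≡6, 6²≡17, 7²≡11, 8²≡7, 9²≡5 (mod 19).
So the quadratic residues mod 19 are {1, 4, 5, 6, 7, 9, 11, 16, 17}.

1, 4, 5, 6, 7, 9, 11, 16, 17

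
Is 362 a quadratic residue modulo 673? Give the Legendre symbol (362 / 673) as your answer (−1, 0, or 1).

-1

Pull out 2: since 673 ≡ 1 (mod 8), (2/673) = +1.
Reciprocity: 181 ≡ 1 and 673 ≡ 1 (mod 4), so (181/673) = +(673/181).
Reduce top mod 181: now compute (130/181).
Pull out 2: since 181 ≡ 5 (mod 8), (2/181) = -1.
Reciprocity: 65 ≡ 1 and 181 ≡ 1 (mod 4), so (65/181) = +(181/65).
Reduce top mod 65: now compute (51/65).
Reciprocity: 51 ≡ 3 and 65 ≡ 1 (mod 4), so (51/65) = +(65/51).
Reduce top mod 51: now compute (14/51).
Pull out 2: since 51 ≡ 3 (mod 8), (2/51) = -1.
Reciprocity: 7 ≡ 3 and 51 ≡ 3 (mod 4), so (7/51) = −(51/7).
Reduce top mod 7: now compute (2/7).
Pull out 2: since 7 ≡ 7 (mod 8), (2/7) = +1.
Reached (1/7) = 1. Collecting the sign flips along the way, the symbol is -1.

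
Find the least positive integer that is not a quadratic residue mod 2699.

(2/2699) = −1, so 2 is the smallest positive non-residue mod 2699.

2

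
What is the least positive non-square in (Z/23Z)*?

5

(2/23) = +1, so 2 is a residue.
(3/23) = +1, so 3 is a residue.
(4/23) = +1, so 4 is a residue.
(5/23) = −1, so 5 is the smallest positive non-residue mod 23.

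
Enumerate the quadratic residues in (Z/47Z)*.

1 2 3 4 6 7 8 9 12 14 16 17 18 21 24 25 27 28 32 34 36 37 42

Square k = 1,…,23 (k and 47−k give the same square):
1²=1, 2²=4, 3²=9, 4²=16, 5²=25, 6²=36, 7²≡2, 8²≡17, 9²≡34, 10²≡6, 11²≡27, 12²≡3, 13²≡28, 14²≡8, 15²≡37, 16²≡21, 17²≡7, 18²≡42, 19²≡32, 20²≡24, 21²≡18, 22²≡14, 23²≡12 (mod 47).
So the quadratic residues mod 47 are {1, 2, 3, 4, 6, 7, 8, 9, 12, 14, 16, 17, 18, 21, 24, 25, 27, 28, 32, 34, 36, 37, 42}.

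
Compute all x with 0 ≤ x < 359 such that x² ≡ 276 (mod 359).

Since 359 ≡ 3 (mod 4), a square root of 276 is 276^((359+1)/4) = 276^90 mod 359.
Repeated squaring: 276^2≡68, 276^4≡316, 276^8≡54, 276^16≡44, 276^32≡141, 276^64≡136 (mod 359).
276^90 = 276^(64+16+8+2) ≡ 294 (mod 359).
Check: 294² = 86436 ≡ 276 (mod 359). The two roots are 65 and 294.

65, 294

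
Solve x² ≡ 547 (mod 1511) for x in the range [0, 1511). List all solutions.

Since 1511 ≡ 3 (mod 4), a square root of 547 is 547^((1511+1)/4) = 547^378 mod 1511.
Repeated squaring: 547^2≡31, 547^4≡961, 547^8≡300, 547^16≡851, 547^32≡432, 547^64≡771, 547^128≡618, 547^256≡1152 (mod 1511).
547^378 = 547^(256+64+32+16+8+2) ≡ 253 (mod 1511).
Check: 253² = 64009 ≡ 547 (mod 1511). The two roots are 253 and 1258.

253, 1258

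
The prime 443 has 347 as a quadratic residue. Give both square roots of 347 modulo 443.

Since 443 ≡ 3 (mod 4), a square root of 347 is 347^((443+1)/4) = 347^111 mod 443.
Repeated squaring: 347^2≡356, 347^4≡38, 347^8≡115, 347^16≡378, 347^32≡238, 347^64≡383 (mod 443).
347^111 = 347^(64+32+8+4+2+1) ≡ 188 (mod 443).
Check: 188² = 35344 ≡ 347 (mod 443). The two roots are 188 and 255.

188, 255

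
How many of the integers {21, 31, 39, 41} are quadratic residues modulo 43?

3

(21/43) = +1 → QR.
(31/43) = +1 → QR.
(39/43) = -1 → non-residue.
(41/43) = +1 → QR.
Total quadratic residues among the 4: 3.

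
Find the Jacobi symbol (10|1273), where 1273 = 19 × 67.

Pull out 2: since 1273 ≡ 1 (mod 8), (2/1273) = +1.
Reciprocity: 5 ≡ 1 and 1273 ≡ 1 (mod 4), so (5/1273) = +(1273/5).
Reduce top mod 5: now compute (3/5).
Reciprocity: 3 ≡ 3 and 5 ≡ 1 (mod 4), so (3/5) = +(5/3).
Reduce top mod 3: now compute (2/3).
Pull out 2: since 3 ≡ 3 (mod 8), (2/3) = -1.
Reached (1/3) = 1. Collecting the sign flips along the way, the symbol is -1.

-1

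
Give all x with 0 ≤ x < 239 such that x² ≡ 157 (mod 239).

55, 184

Since 239 ≡ 3 (mod 4), a square root of 157 is 157^((239+1)/4) = 157^60 mod 239.
Repeated squaring: 157^2≡32, 157^4≡68, 157^8≡83, 157^16≡197, 157^32≡91 (mod 239).
157^60 = 157^(32+16+8+4) ≡ 55 (mod 239).
Check: 55² = 3025 ≡ 157 (mod 239). The two roots are 55 and 184.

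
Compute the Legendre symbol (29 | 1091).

Reciprocity: 29 ≡ 1 and 1091 ≡ 3 (mod 4), so (29/1091) = +(1091/29).
Reduce top mod 29: now compute (18/29).
Pull out 2: since 29 ≡ 5 (mod 8), (2/29) = -1.
Reciprocity: 9 ≡ 1 and 29 ≡ 1 (mod 4), so (9/29) = +(29/9).
Reduce top mod 9: now compute (2/9).
Pull out 2: since 9 ≡ 1 (mod 8), (2/9) = +1.
Reached (1/9) = 1. Collecting the sign flips along the way, the symbol is -1.

-1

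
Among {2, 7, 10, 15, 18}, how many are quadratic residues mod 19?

(2/19) = -1 → non-residue.
(7/19) = +1 → QR.
(10/19) = -1 → non-residue.
(15/19) = -1 → non-residue.
(18/19) = -1 → non-residue.
Total quadratic residues among the 5: 1.

1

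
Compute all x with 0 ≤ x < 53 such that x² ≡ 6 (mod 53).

53 ≡ 1 (mod 4), so we find a root by search.
Trying successive values, 18² = 324 ≡ 6 (mod 53). The other root is 53 − 18 = 35.

18, 35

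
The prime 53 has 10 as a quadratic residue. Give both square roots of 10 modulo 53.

13, 40

53 ≡ 1 (mod 4), so we find a root by search.
Trying successive values, 13² = 169 ≡ 10 (mod 53). The other root is 53 − 13 = 40.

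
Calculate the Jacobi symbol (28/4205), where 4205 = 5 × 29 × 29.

-1

Pull out 2^2: since 4205 ≡ 5 (mod 8), (2/4205) = -1, so (2/4205)^2 = +1.
Reciprocity: 7 ≡ 3 and 4205 ≡ 1 (mod 4), so (7/4205) = +(4205/7).
Reduce top mod 7: now compute (5/7).
Reciprocity: 5 ≡ 1 and 7 ≡ 3 (mod 4), so (5/7) = +(7/5).
Reduce top mod 5: now compute (2/5).
Pull out 2: since 5 ≡ 5 (mod 8), (2/5) = -1.
Reached (1/5) = 1. Collecting the sign flips along the way, the symbol is -1.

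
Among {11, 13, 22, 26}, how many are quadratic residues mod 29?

(11/29) = -1 → non-residue.
(13/29) = +1 → QR.
(22/29) = +1 → QR.
(26/29) = -1 → non-residue.
Total quadratic residues among the 4: 2.

2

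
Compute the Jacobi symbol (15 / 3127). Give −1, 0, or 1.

Reciprocity: 15 ≡ 3 and 3127 ≡ 3 (mod 4), so (15/3127) = −(3127/15).
Reduce top mod 15: now compute (7/15).
Reciprocity: 7 ≡ 3 and 15 ≡ 3 (mod 4), so (7/15) = −(15/7).
Reduce top mod 7: now compute (1/7).
Reached (1/7) = 1. Collecting the sign flips along the way, the symbol is +1.

1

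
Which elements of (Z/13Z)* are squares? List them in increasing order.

Square k = 1,…,6 (k and 13−k give the same square):
1²=1, 2²=4, 3²=9, 4²≡3, 5²≡12, 6²≡10 (mod 13).
So the quadratic residues mod 13 are {1, 3, 4, 9, 10, 12}.

1,3,4,9,10,12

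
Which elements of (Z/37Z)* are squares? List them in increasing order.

Square k = 1,…,18 (k and 37−k give the same square):
1²=1, 2²=4, 3²=9, 4²=16, 5²=25, 6²=36, 7²≡12, 8²≡27, 9²≡7, 10²≡26, 11²≡10, 12²≡33, 13²≡21, 14²≡11, 15²≡3, 16²≡34, 17²≡30, 18²≡28 (mod 37).
So the quadratic residues mod 37 are {1, 3, 4, 7, 9, 10, 11, 12, 16, 21, 25, 26, 27, 28, 30, 33, 34, 36}.

1 3 4 7 9 10 11 12 16 21 25 26 27 28 30 33 34 36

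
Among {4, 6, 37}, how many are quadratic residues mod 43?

2

(4/43) = +1 → QR.
(6/43) = +1 → QR.
(37/43) = -1 → non-residue.
Total quadratic residues among the 3: 2.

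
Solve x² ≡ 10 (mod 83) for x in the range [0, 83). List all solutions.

Since 83 ≡ 3 (mod 4), a square root of 10 is 10^((83+1)/4) = 10^21 mod 83.
Repeated squaring: 10^2≡17, 10^4≡40, 10^8≡23, 10^16≡31 (mod 83).
10^21 = 10^(16+4+1) ≡ 33 (mod 83).
Check: 33² = 1089 ≡ 10 (mod 83). The two roots are 33 and 50.

33, 50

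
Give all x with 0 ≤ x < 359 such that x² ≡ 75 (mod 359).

97, 262

Since 359 ≡ 3 (mod 4), a square root of 75 is 75^((359+1)/4) = 75^90 mod 359.
Repeated squaring: 75^2≡240, 75^4≡160, 75^8≡111, 75^16≡115, 75^32≡301, 75^64≡133 (mod 359).
75^90 = 75^(64+16+8+2) ≡ 262 (mod 359).
Check: 262² = 68644 ≡ 75 (mod 359). The two roots are 97 and 262.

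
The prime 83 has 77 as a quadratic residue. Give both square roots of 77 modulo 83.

34, 49

Since 83 ≡ 3 (mod 4), a square root of 77 is 77^((83+1)/4) = 77^21 mod 83.
Repeated squaring: 77^2≡36, 77^4≡51, 77^8≡28, 77^16≡37 (mod 83).
77^21 = 77^(16+4+1) ≡ 49 (mod 83).
Check: 49² = 2401 ≡ 77 (mod 83). The two roots are 34 and 49.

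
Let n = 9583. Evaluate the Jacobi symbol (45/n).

-1

Reciprocity: 45 ≡ 1 and 9583 ≡ 3 (mod 4), so (45/9583) = +(9583/45).
Reduce top mod 45: now compute (43/45).
Reciprocity: 43 ≡ 3 and 45 ≡ 1 (mod 4), so (43/45) = +(45/43).
Reduce top mod 43: now compute (2/43).
Pull out 2: since 43 ≡ 3 (mod 8), (2/43) = -1.
Reached (1/43) = 1. Collecting the sign flips along the way, the symbol is -1.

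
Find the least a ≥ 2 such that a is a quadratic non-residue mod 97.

5

(2/97) = +1, so 2 is a residue.
(3/97) = +1, so 3 is a residue.
(4/97) = +1, so 4 is a residue.
(5/97) = −1, so 5 is the smallest positive non-residue mod 97.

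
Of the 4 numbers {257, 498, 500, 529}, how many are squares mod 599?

(257/599) = -1 → non-residue.
(498/599) = +1 → QR.
(500/599) = +1 → QR.
(529/599) = +1 → QR.
Total quadratic residues among the 4: 3.

3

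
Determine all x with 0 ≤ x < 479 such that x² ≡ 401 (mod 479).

Since 479 ≡ 3 (mod 4), a square root of 401 is 401^((479+1)/4) = 401^120 mod 479.
Repeated squaring: 401^2≡336, 401^4≡331, 401^8≡349, 401^16≡135, 401^32≡23, 401^64≡50 (mod 479).
401^120 = 401^(64+32+16+8) ≡ 165 (mod 479).
Check: 165² = 27225 ≡ 401 (mod 479). The two roots are 165 and 314.

165, 314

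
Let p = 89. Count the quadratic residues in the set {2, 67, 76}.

2

(2/89) = +1 → QR.
(67/89) = +1 → QR.
(76/89) = -1 → non-residue.
Total quadratic residues among the 3: 2.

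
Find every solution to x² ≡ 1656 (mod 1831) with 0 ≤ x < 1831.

Since 1831 ≡ 3 (mod 4), a square root of 1656 is 1656^((1831+1)/4) = 1656^458 mod 1831.
Repeated squaring: 1656^2≡1329, 1656^4≡1157, 1656^8≡188, 1656^16≡555, 1656^32≡417, 1656^64≡1775, 1656^128≡1305, 1656^256≡195 (mod 1831).
1656^458 = 1656^(256+128+64+8+2) ≡ 605 (mod 1831).
Check: 605² = 366025 ≡ 1656 (mod 1831). The two roots are 605 and 1226.

605, 1226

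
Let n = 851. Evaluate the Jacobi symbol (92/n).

Pull out 2^2: since 851 ≡ 3 (mod 8), (2/851) = -1, so (2/851)^2 = +1.
Reciprocity: 23 ≡ 3 and 851 ≡ 3 (mod 4), so (23/851) = −(851/23).
Reduce top mod 23: now compute (0/23).
Top reduces to 0: gcd > 1, so the symbol is 0.

0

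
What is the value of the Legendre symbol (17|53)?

1

Euler's criterion: (17/53) ≡ 17^26 (mod 53).
17^2 ≡ 24 (mod 53)
17^4 ≡ 46 (mod 53)
17^8 ≡ 49 (mod 53)
17^16 ≡ 16 (mod 53)
17^26 = 17^(16+8+2) ≡ 1 (mod 53).
Result is 1, so (17/53) = 1.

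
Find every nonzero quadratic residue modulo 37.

1,3,4,7,9,10,11,12,16,21,25,26,27,28,30,33,34,36

Square k = 1,…,18 (k and 37−k give the same square):
1²=1, 2²=4, 3²=9, 4²=16, 5²=25, 6²=36, 7²≡12, 8²≡27, 9²≡7, 10²≡26, 11²≡10, 12²≡33, 13²≡21, 14²≡11, 15²≡3, 16²≡34, 17²≡30, 18²≡28 (mod 37).
So the quadratic residues mod 37 are {1, 3, 4, 7, 9, 10, 11, 12, 16, 21, 25, 26, 27, 28, 30, 33, 34, 36}.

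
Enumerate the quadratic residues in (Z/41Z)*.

Square k = 1,…,20 (k and 41−k give the same square):
1²=1, 2²=4, 3²=9, 4²=16, 5²=25, 6²=36, 7²≡8, 8²≡23, 9²≡40, 10²≡18, 11²≡39, 12²≡21, 13²≡5, 14²≡32, 15²≡20, 16²≡10, 17²≡2, 18²≡37, 19²≡33, 20²≡31 (mod 41).
So the quadratic residues mod 41 are {1, 2, 4, 5, 8, 9, 10, 16, 18, 20, 21, 23, 25, 31, 32, 33, 36, 37, 39, 40}.

1 2 4 5 8 9 10 16 18 20 21 23 25 31 32 33 36 37 39 40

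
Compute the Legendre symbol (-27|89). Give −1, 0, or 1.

First reduce: -27 ≡ 62 (mod 89).
Pull out 2: since 89 ≡ 1 (mod 8), (2/89) = +1.
Reciprocity: 31 ≡ 3 and 89 ≡ 1 (mod 4), so (31/89) = +(89/31).
Reduce top mod 31: now compute (27/31).
Reciprocity: 27 ≡ 3 and 31 ≡ 3 (mod 4), so (27/31) = −(31/27).
Reduce top mod 27: now compute (4/27).
Pull out 2^2: since 27 ≡ 3 (mod 8), (2/27) = -1, so (2/27)^2 = +1.
Reached (1/27) = 1. Collecting the sign flips along the way, the symbol is -1.

-1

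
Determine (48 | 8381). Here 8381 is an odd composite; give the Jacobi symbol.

-1

Pull out 2^4: since 8381 ≡ 5 (mod 8), (2/8381) = -1, so (2/8381)^4 = +1.
Reciprocity: 3 ≡ 3 and 8381 ≡ 1 (mod 4), so (3/8381) = +(8381/3).
Reduce top mod 3: now compute (2/3).
Pull out 2: since 3 ≡ 3 (mod 8), (2/3) = -1.
Reached (1/3) = 1. Collecting the sign flips along the way, the symbol is -1.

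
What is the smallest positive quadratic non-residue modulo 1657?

5

(2/1657) = +1, so 2 is a residue.
(3/1657) = +1, so 3 is a residue.
(4/1657) = +1, so 4 is a residue.
(5/1657) = −1, so 5 is the smallest positive non-residue mod 1657.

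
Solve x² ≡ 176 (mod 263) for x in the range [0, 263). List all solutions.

Since 263 ≡ 3 (mod 4), a square root of 176 is 176^((263+1)/4) = 176^66 mod 263.
Repeated squaring: 176^2≡205, 176^4≡208, 176^8≡132, 176^16≡66, 176^32≡148, 176^64≡75 (mod 263).
176^66 = 176^(64+2) ≡ 121 (mod 263).
Check: 121² = 14641 ≡ 176 (mod 263). The two roots are 121 and 142.

121, 142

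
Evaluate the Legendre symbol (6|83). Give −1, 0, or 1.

-1

Euler's criterion: (6/83) ≡ 6^41 (mod 83).
6^2 ≡ 36 (mod 83)
6^4 ≡ 51 (mod 83)
6^8 ≡ 28 (mod 83)
6^16 ≡ 37 (mod 83)
6^32 ≡ 41 (mod 83)
6^41 = 6^(32+8+1) ≡ 82 (mod 83).
Result is 82 ≡ −1, so (6/83) = −1.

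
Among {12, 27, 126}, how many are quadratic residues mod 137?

(12/137) = -1 → non-residue.
(27/137) = -1 → non-residue.
(126/137) = +1 → QR.
Total quadratic residues among the 3: 1.

1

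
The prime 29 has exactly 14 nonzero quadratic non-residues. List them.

Square k = 1,…,14 (k and 29−k give the same square):
1²=1, 2²=4, 3²=9, 4²=16, 5²=25, 6²≡7, 7²≡20, 8²≡6, 9²≡23, 10²≡13, 11²≡5, 12²≡28, 13²≡24, 14²≡22 (mod 29).
The residues are {1, 4, 5, 6, 7, 9, 13, 16, 20, 22, 23, 24, 25, 28}; the non-residues are the remaining 14 nonzero classes.

2 3 8 10 11 12 14 15 17 18 19 21 26 27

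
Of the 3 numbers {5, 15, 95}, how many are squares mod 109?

(5/109) = +1 → QR.
(15/109) = +1 → QR.
(95/109) = -1 → non-residue.
Total quadratic residues among the 3: 2.

2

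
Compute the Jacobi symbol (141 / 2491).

0

Reciprocity: 141 ≡ 1 and 2491 ≡ 3 (mod 4), so (141/2491) = +(2491/141).
Reduce top mod 141: now compute (94/141).
Pull out 2: since 141 ≡ 5 (mod 8), (2/141) = -1.
Reciprocity: 47 ≡ 3 and 141 ≡ 1 (mod 4), so (47/141) = +(141/47).
Reduce top mod 47: now compute (0/47).
Top reduces to 0: gcd > 1, so the symbol is 0.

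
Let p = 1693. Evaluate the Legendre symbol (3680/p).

-1

First reduce: 3680 ≡ 294 (mod 1693).
Pull out 2: since 1693 ≡ 5 (mod 8), (2/1693) = -1.
Reciprocity: 147 ≡ 3 and 1693 ≡ 1 (mod 4), so (147/1693) = +(1693/147).
Reduce top mod 147: now compute (76/147).
Pull out 2^2: since 147 ≡ 3 (mod 8), (2/147) = -1, so (2/147)^2 = +1.
Reciprocity: 19 ≡ 3 and 147 ≡ 3 (mod 4), so (19/147) = −(147/19).
Reduce top mod 19: now compute (14/19).
Pull out 2: since 19 ≡ 3 (mod 8), (2/19) = -1.
Reciprocity: 7 ≡ 3 and 19 ≡ 3 (mod 4), so (7/19) = −(19/7).
Reduce top mod 7: now compute (5/7).
Reciprocity: 5 ≡ 1 and 7 ≡ 3 (mod 4), so (5/7) = +(7/5).
Reduce top mod 5: now compute (2/5).
Pull out 2: since 5 ≡ 5 (mod 8), (2/5) = -1.
Reached (1/5) = 1. Collecting the sign flips along the way, the symbol is -1.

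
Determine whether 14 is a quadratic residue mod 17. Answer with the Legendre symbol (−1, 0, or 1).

-1

Euler's criterion: (14/17) ≡ 14^8 (mod 17).
14^2 ≡ 9 (mod 17)
14^4 ≡ 13 (mod 17)
14^8 ≡ 16 (mod 17)
14^8 = 14^(8) ≡ 16 (mod 17).
Result is 16 ≡ −1, so (14/17) = −1.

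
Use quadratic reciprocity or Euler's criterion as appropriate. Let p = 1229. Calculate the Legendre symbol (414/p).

Pull out 2: since 1229 ≡ 5 (mod 8), (2/1229) = -1.
Reciprocity: 207 ≡ 3 and 1229 ≡ 1 (mod 4), so (207/1229) = +(1229/207).
Reduce top mod 207: now compute (194/207).
Pull out 2: since 207 ≡ 7 (mod 8), (2/207) = +1.
Reciprocity: 97 ≡ 1 and 207 ≡ 3 (mod 4), so (97/207) = +(207/97).
Reduce top mod 97: now compute (13/97).
Reciprocity: 13 ≡ 1 and 97 ≡ 1 (mod 4), so (13/97) = +(97/13).
Reduce top mod 13: now compute (6/13).
Pull out 2: since 13 ≡ 5 (mod 8), (2/13) = -1.
Reciprocity: 3 ≡ 3 and 13 ≡ 1 (mod 4), so (3/13) = +(13/3).
Reduce top mod 3: now compute (1/3).
Reached (1/3) = 1. Collecting the sign flips along the way, the symbol is +1.

1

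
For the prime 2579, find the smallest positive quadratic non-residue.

2

(2/2579) = −1, so 2 is the smallest positive non-residue mod 2579.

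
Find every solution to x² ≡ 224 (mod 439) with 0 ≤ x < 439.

Since 439 ≡ 3 (mod 4), a square root of 224 is 224^((439+1)/4) = 224^110 mod 439.
Repeated squaring: 224^2≡130, 224^4≡218, 224^8≡112, 224^16≡252, 224^32≡288, 224^64≡412 (mod 439).
224^110 = 224^(64+32+8+4+2) ≡ 251 (mod 439).
Check: 251² = 63001 ≡ 224 (mod 439). The two roots are 188 and 251.

188, 251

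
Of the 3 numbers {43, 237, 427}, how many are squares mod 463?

(43/463) = +1 → QR.
(237/463) = -1 → non-residue.
(427/463) = -1 → non-residue.
Total quadratic residues among the 3: 1.

1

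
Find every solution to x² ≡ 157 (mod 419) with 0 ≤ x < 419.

Since 419 ≡ 3 (mod 4), a square root of 157 is 157^((419+1)/4) = 157^105 mod 419.
Repeated squaring: 157^2≡347, 157^4≡156, 157^8≡34, 157^16≡318, 157^32≡145, 157^64≡75 (mod 419).
157^105 = 157^(64+32+8+1) ≡ 395 (mod 419).
Check: 395² = 156025 ≡ 157 (mod 419). The two roots are 24 and 395.

24, 395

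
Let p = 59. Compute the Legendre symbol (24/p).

Euler's criterion: (24/59) ≡ 24^29 (mod 59).
24^2 ≡ 45 (mod 59)
24^4 ≡ 19 (mod 59)
24^8 ≡ 7 (mod 59)
24^16 ≡ 49 (mod 59)
24^29 = 24^(16+8+4+1) ≡ 58 (mod 59).
Result is 58 ≡ −1, so (24/59) = −1.

-1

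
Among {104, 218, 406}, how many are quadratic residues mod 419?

1

(104/419) = -1 → non-residue.
(218/419) = +1 → QR.
(406/419) = -1 → non-residue.
Total quadratic residues among the 3: 1.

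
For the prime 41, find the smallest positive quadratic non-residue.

3

(2/41) = +1, so 2 is a residue.
(3/41) = −1, so 3 is the smallest positive non-residue mod 41.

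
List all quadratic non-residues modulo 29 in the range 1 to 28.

Square k = 1,…,14 (k and 29−k give the same square):
1²=1, 2²=4, 3²=9, 4²=16, 5²=25, 6²≡7, 7²≡20, 8²≡6, 9²≡23, 10²≡13, 11²≡5, 12²≡28, 13²≡24, 14²≡22 (mod 29).
The residues are {1, 4, 5, 6, 7, 9, 13, 16, 20, 22, 23, 24, 25, 28}; the non-residues are the remaining 14 nonzero classes.

2,3,8,10,11,12,14,15,17,18,19,21,26,27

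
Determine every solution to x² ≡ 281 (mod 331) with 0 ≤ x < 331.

44, 287

Since 331 ≡ 3 (mod 4), a square root of 281 is 281^((331+1)/4) = 281^83 mod 331.
Repeated squaring: 281^2≡183, 281^4≡58, 281^8≡54, 281^16≡268, 281^32≡328, 281^64≡9 (mod 331).
281^83 = 281^(64+16+2+1) ≡ 287 (mod 331).
Check: 287² = 82369 ≡ 281 (mod 331). The two roots are 44 and 287.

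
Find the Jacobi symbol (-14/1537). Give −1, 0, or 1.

First reduce: -14 ≡ 1523 (mod 1537).
Reciprocity: 1523 ≡ 3 and 1537 ≡ 1 (mod 4), so (1523/1537) = +(1537/1523).
Reduce top mod 1523: now compute (14/1523).
Pull out 2: since 1523 ≡ 3 (mod 8), (2/1523) = -1.
Reciprocity: 7 ≡ 3 and 1523 ≡ 3 (mod 4), so (7/1523) = −(1523/7).
Reduce top mod 7: now compute (4/7).
Pull out 2^2: since 7 ≡ 7 (mod 8), (2/7) = +1, so (2/7)^2 = +1.
Reached (1/7) = 1. Collecting the sign flips along the way, the symbol is +1.

1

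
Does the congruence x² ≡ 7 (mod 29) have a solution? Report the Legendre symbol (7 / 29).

1

Reciprocity: 7 ≡ 3 and 29 ≡ 1 (mod 4), so (7/29) = +(29/7).
Reduce top mod 7: now compute (1/7).
Reached (1/7) = 1. Collecting the sign flips along the way, the symbol is +1.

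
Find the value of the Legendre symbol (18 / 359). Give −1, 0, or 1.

Euler's criterion: (18/359) ≡ 18^179 (mod 359).
18^2 ≡ 324 (mod 359)
18^4 ≡ 148 (mod 359)
18^8 ≡ 5 (mod 359)
18^16 ≡ 25 (mod 359)
18^32 ≡ 266 (mod 359)
18^64 ≡ 33 (mod 359)
18^128 ≡ 12 (mod 359)
18^179 = 18^(128+32+16+2+1) ≡ 1 (mod 359).
Result is 1, so (18/359) = 1.

1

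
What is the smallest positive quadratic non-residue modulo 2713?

(2/2713) = +1, so 2 is a residue.
(3/2713) = +1, so 3 is a residue.
(4/2713) = +1, so 4 is a residue.
(5/2713) = −1, so 5 is the smallest positive non-residue mod 2713.

5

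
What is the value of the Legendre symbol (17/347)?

Euler's criterion: (17/347) ≡ 17^173 (mod 347).
17^2 ≡ 289 (mod 347)
17^4 ≡ 241 (mod 347)
17^8 ≡ 132 (mod 347)
17^16 ≡ 74 (mod 347)
17^32 ≡ 271 (mod 347)
17^64 ≡ 224 (mod 347)
17^128 ≡ 208 (mod 347)
17^173 = 17^(128+32+8+4+1) ≡ 346 (mod 347).
Result is 346 ≡ −1, so (17/347) = −1.

-1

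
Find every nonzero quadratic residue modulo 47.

Square k = 1,…,23 (k and 47−k give the same square):
1²=1, 2²=4, 3²=9, 4²=16, 5²=25, 6²=36, 7²≡2, 8²≡17, 9²≡34, 10²≡6, 11²≡27, 12²≡3, 13²≡28, 14²≡8, 15²≡37, 16²≡21, 17²≡7, 18²≡42, 19²≡32, 20²≡24, 21²≡18, 22²≡14, 23²≡12 (mod 47).
So the quadratic residues mod 47 are {1, 2, 3, 4, 6, 7, 8, 9, 12, 14, 16, 17, 18, 21, 24, 25, 27, 28, 32, 34, 36, 37, 42}.

1,2,3,4,6,7,8,9,12,14,16,17,18,21,24,25,27,28,32,34,36,37,42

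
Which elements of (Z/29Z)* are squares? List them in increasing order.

Square k = 1,…,14 (k and 29−k give the same square):
1²=1, 2²=4, 3²=9, 4²=16, 5²=25, 6²≡7, 7²≡20, 8²≡6, 9²≡23, 10²≡13, 11²≡5, 12²≡28, 13²≡24, 14²≡22 (mod 29).
So the quadratic residues mod 29 are {1, 4, 5, 6, 7, 9, 13, 16, 20, 22, 23, 24, 25, 28}.

1 4 5 6 7 9 13 16 20 22 23 24 25 28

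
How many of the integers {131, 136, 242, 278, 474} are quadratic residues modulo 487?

(131/487) = -1 → non-residue.
(136/487) = -1 → non-residue.
(242/487) = +1 → QR.
(278/487) = +1 → QR.
(474/487) = +1 → QR.
Total quadratic residues among the 5: 3.

3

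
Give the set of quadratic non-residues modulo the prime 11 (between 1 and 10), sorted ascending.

2,6,7,8,10

Square k = 1,…,5 (k and 11−k give the same square):
1²=1, 2²=4, 3²=9, 4²≡5, 5²≡3 (mod 11).
The residues are {1, 3, 4, 5, 9}; the non-residues are the remaining 5 nonzero classes.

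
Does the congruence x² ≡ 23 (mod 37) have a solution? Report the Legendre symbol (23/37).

-1

Reciprocity: 23 ≡ 3 and 37 ≡ 1 (mod 4), so (23/37) = +(37/23).
Reduce top mod 23: now compute (14/23).
Pull out 2: since 23 ≡ 7 (mod 8), (2/23) = +1.
Reciprocity: 7 ≡ 3 and 23 ≡ 3 (mod 4), so (7/23) = −(23/7).
Reduce top mod 7: now compute (2/7).
Pull out 2: since 7 ≡ 7 (mod 8), (2/7) = +1.
Reached (1/7) = 1. Collecting the sign flips along the way, the symbol is -1.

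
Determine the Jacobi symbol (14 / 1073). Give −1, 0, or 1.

Pull out 2: since 1073 ≡ 1 (mod 8), (2/1073) = +1.
Reciprocity: 7 ≡ 3 and 1073 ≡ 1 (mod 4), so (7/1073) = +(1073/7).
Reduce top mod 7: now compute (2/7).
Pull out 2: since 7 ≡ 7 (mod 8), (2/7) = +1.
Reached (1/7) = 1. Collecting the sign flips along the way, the symbol is +1.

1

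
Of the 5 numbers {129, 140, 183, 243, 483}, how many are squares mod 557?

2

(129/557) = -1 → non-residue.
(140/557) = -1 → non-residue.
(183/557) = +1 → QR.
(243/557) = -1 → non-residue.
(483/557) = +1 → QR.
Total quadratic residues among the 5: 2.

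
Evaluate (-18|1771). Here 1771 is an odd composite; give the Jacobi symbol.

1

First reduce: -18 ≡ 1753 (mod 1771).
Reciprocity: 1753 ≡ 1 and 1771 ≡ 3 (mod 4), so (1753/1771) = +(1771/1753).
Reduce top mod 1753: now compute (18/1753).
Pull out 2: since 1753 ≡ 1 (mod 8), (2/1753) = +1.
Reciprocity: 9 ≡ 1 and 1753 ≡ 1 (mod 4), so (9/1753) = +(1753/9).
Reduce top mod 9: now compute (7/9).
Reciprocity: 7 ≡ 3 and 9 ≡ 1 (mod 4), so (7/9) = +(9/7).
Reduce top mod 7: now compute (2/7).
Pull out 2: since 7 ≡ 7 (mod 8), (2/7) = +1.
Reached (1/7) = 1. Collecting the sign flips along the way, the symbol is +1.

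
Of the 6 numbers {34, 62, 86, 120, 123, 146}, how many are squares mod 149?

(34/149) = -1 → non-residue.
(62/149) = -1 → non-residue.
(86/149) = +1 → QR.
(120/149) = +1 → QR.
(123/149) = +1 → QR.
(146/149) = -1 → non-residue.
Total quadratic residues among the 6: 3.

3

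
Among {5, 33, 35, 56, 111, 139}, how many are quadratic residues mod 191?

(5/191) = +1 → QR.
(33/191) = -1 → non-residue.
(35/191) = -1 → non-residue.
(56/191) = -1 → non-residue.
(111/191) = -1 → non-residue.
(139/191) = -1 → non-residue.
Total quadratic residues among the 6: 1.

1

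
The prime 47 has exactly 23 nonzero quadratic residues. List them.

1, 2, 3, 4, 6, 7, 8, 9, 12, 14, 16, 17, 18, 21, 24, 25, 27, 28, 32, 34, 36, 37, 42

Square k = 1,…,23 (k and 47−k give the same square):
1²=1, 2²=4, 3²=9, 4²=16, 5²=25, 6²=36, 7²≡2, 8²≡17, 9²≡34, 10²≡6, 11²≡27, 12²≡3, 13²≡28, 14²≡8, 15²≡37, 16²≡21, 17²≡7, 18²≡42, 19²≡32, 20²≡24, 21²≡18, 22²≡14, 23²≡12 (mod 47).
So the quadratic residues mod 47 are {1, 2, 3, 4, 6, 7, 8, 9, 12, 14, 16, 17, 18, 21, 24, 25, 27, 28, 32, 34, 36, 37, 42}.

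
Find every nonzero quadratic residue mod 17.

1,2,4,8,9,13,15,16

Square k = 1,…,8 (k and 17−k give the same square):
1²=1, 2²=4, 3²=9, 4²=16, 5²≡8, 6²≡2, 7²≡15, 8²≡13 (mod 17).
So the quadratic residues mod 17 are {1, 2, 4, 8, 9, 13, 15, 16}.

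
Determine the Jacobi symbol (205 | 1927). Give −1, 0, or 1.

0

Reciprocity: 205 ≡ 1 and 1927 ≡ 3 (mod 4), so (205/1927) = +(1927/205).
Reduce top mod 205: now compute (82/205).
Pull out 2: since 205 ≡ 5 (mod 8), (2/205) = -1.
Reciprocity: 41 ≡ 1 and 205 ≡ 1 (mod 4), so (41/205) = +(205/41).
Reduce top mod 41: now compute (0/41).
Top reduces to 0: gcd > 1, so the symbol is 0.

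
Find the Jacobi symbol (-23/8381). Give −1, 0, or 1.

1

First reduce: -23 ≡ 8358 (mod 8381).
Pull out 2: since 8381 ≡ 5 (mod 8), (2/8381) = -1.
Reciprocity: 4179 ≡ 3 and 8381 ≡ 1 (mod 4), so (4179/8381) = +(8381/4179).
Reduce top mod 4179: now compute (23/4179).
Reciprocity: 23 ≡ 3 and 4179 ≡ 3 (mod 4), so (23/4179) = −(4179/23).
Reduce top mod 23: now compute (16/23).
Pull out 2^4: since 23 ≡ 7 (mod 8), (2/23) = +1, so (2/23)^4 = +1.
Reached (1/23) = 1. Collecting the sign flips along the way, the symbol is +1.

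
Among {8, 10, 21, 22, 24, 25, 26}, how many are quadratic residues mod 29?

3

(8/29) = -1 → non-residue.
(10/29) = -1 → non-residue.
(21/29) = -1 → non-residue.
(22/29) = +1 → QR.
(24/29) = +1 → QR.
(25/29) = +1 → QR.
(26/29) = -1 → non-residue.
Total quadratic residues among the 7: 3.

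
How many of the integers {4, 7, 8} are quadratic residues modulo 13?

(4/13) = +1 → QR.
(7/13) = -1 → non-residue.
(8/13) = -1 → non-residue.
Total quadratic residues among the 3: 1.

1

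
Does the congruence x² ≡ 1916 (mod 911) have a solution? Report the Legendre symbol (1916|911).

First reduce: 1916 ≡ 94 (mod 911).
Pull out 2: since 911 ≡ 7 (mod 8), (2/911) = +1.
Reciprocity: 47 ≡ 3 and 911 ≡ 3 (mod 4), so (47/911) = −(911/47).
Reduce top mod 47: now compute (18/47).
Pull out 2: since 47 ≡ 7 (mod 8), (2/47) = +1.
Reciprocity: 9 ≡ 1 and 47 ≡ 3 (mod 4), so (9/47) = +(47/9).
Reduce top mod 9: now compute (2/9).
Pull out 2: since 9 ≡ 1 (mod 8), (2/9) = +1.
Reached (1/9) = 1. Collecting the sign flips along the way, the symbol is -1.

-1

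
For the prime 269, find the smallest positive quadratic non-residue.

(2/269) = −1, so 2 is the smallest positive non-residue mod 269.

2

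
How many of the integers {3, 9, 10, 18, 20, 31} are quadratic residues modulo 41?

(3/41) = -1 → non-residue.
(9/41) = +1 → QR.
(10/41) = +1 → QR.
(18/41) = +1 → QR.
(20/41) = +1 → QR.
(31/41) = +1 → QR.
Total quadratic residues among the 6: 5.

5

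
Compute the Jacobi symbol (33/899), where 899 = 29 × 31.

Reciprocity: 33 ≡ 1 and 899 ≡ 3 (mod 4), so (33/899) = +(899/33).
Reduce top mod 33: now compute (8/33).
Pull out 2^3: since 33 ≡ 1 (mod 8), (2/33) = +1, so (2/33)^3 = +1.
Reached (1/33) = 1. Collecting the sign flips along the way, the symbol is +1.

1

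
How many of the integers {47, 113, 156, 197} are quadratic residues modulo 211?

(47/211) = +1 → QR.
(113/211) = +1 → QR.
(156/211) = -1 → non-residue.
(197/211) = -1 → non-residue.
Total quadratic residues among the 4: 2.

2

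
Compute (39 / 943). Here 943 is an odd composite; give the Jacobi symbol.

Reciprocity: 39 ≡ 3 and 943 ≡ 3 (mod 4), so (39/943) = −(943/39).
Reduce top mod 39: now compute (7/39).
Reciprocity: 7 ≡ 3 and 39 ≡ 3 (mod 4), so (7/39) = −(39/7).
Reduce top mod 7: now compute (4/7).
Pull out 2^2: since 7 ≡ 7 (mod 8), (2/7) = +1, so (2/7)^2 = +1.
Reached (1/7) = 1. Collecting the sign flips along the way, the symbol is +1.

1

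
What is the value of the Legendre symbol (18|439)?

Pull out 2: since 439 ≡ 7 (mod 8), (2/439) = +1.
Reciprocity: 9 ≡ 1 and 439 ≡ 3 (mod 4), so (9/439) = +(439/9).
Reduce top mod 9: now compute (7/9).
Reciprocity: 7 ≡ 3 and 9 ≡ 1 (mod 4), so (7/9) = +(9/7).
Reduce top mod 7: now compute (2/7).
Pull out 2: since 7 ≡ 7 (mod 8), (2/7) = +1.
Reached (1/7) = 1. Collecting the sign flips along the way, the symbol is +1.

1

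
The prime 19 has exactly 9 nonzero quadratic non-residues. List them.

Square k = 1,…,9 (k and 19−k give the same square):
1²=1, 2²=4, 3²=9, 4²=16, 5²≡6, 6²≡17, 7²≡11, 8²≡7, 9²≡5 (mod 19).
The residues are {1, 4, 5, 6, 7, 9, 11, 16, 17}; the non-residues are the remaining 9 nonzero classes.

2, 3, 8, 10, 12, 13, 14, 15, 18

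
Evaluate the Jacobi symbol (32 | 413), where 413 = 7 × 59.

Pull out 2^5: since 413 ≡ 5 (mod 8), (2/413) = -1, so (2/413)^5 = -1.
Reached (1/413) = 1. Collecting the sign flips along the way, the symbol is -1.

-1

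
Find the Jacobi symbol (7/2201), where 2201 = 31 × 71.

Reciprocity: 7 ≡ 3 and 2201 ≡ 1 (mod 4), so (7/2201) = +(2201/7).
Reduce top mod 7: now compute (3/7).
Reciprocity: 3 ≡ 3 and 7 ≡ 3 (mod 4), so (3/7) = −(7/3).
Reduce top mod 3: now compute (1/3).
Reached (1/3) = 1. Collecting the sign flips along the way, the symbol is -1.

-1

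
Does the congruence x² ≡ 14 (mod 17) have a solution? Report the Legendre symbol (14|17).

-1

Euler's criterion: (14/17) ≡ 14^8 (mod 17).
14^2 ≡ 9 (mod 17)
14^4 ≡ 13 (mod 17)
14^8 ≡ 16 (mod 17)
14^8 = 14^(8) ≡ 16 (mod 17).
Result is 16 ≡ −1, so (14/17) = −1.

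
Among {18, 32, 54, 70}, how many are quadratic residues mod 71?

3

(18/71) = +1 → QR.
(32/71) = +1 → QR.
(54/71) = +1 → QR.
(70/71) = -1 → non-residue.
Total quadratic residues among the 4: 3.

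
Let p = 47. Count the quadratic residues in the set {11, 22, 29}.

0

(11/47) = -1 → non-residue.
(22/47) = -1 → non-residue.
(29/47) = -1 → non-residue.
Total quadratic residues among the 3: 0.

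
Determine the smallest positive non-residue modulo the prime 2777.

(2/2777) = +1, so 2 is a residue.
(3/2777) = −1, so 3 is the smallest positive non-residue mod 2777.

3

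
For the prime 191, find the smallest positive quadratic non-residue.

(2/191) = +1, so 2 is a residue.
(3/191) = +1, so 3 is a residue.
(4/191) = +1, so 4 is a residue.
(5/191) = +1, so 5 is a residue.
(6/191) = +1, so 6 is a residue.
(7/191) = −1, so 7 is the smallest positive non-residue mod 191.

7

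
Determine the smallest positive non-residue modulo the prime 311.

11

(2/311) = +1, so 2 is a residue.
(3/311) = +1, so 3 is a residue.
(4/311) = +1, so 4 is a residue.
(5/311) = +1, so 5 is a residue.
(6/311) = +1, so 6 is a residue.
(7/311) = +1, so 7 is a residue.
(8/311) = +1, so 8 is a residue.
(9/311) = +1, so 9 is a residue.
(10/311) = +1, so 10 is a residue.
(11/311) = −1, so 11 is the smallest positive non-residue mod 311.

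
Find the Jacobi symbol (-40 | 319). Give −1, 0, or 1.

-1

First reduce: -40 ≡ 279 (mod 319).
Reciprocity: 279 ≡ 3 and 319 ≡ 3 (mod 4), so (279/319) = −(319/279).
Reduce top mod 279: now compute (40/279).
Pull out 2^3: since 279 ≡ 7 (mod 8), (2/279) = +1, so (2/279)^3 = +1.
Reciprocity: 5 ≡ 1 and 279 ≡ 3 (mod 4), so (5/279) = +(279/5).
Reduce top mod 5: now compute (4/5).
Pull out 2^2: since 5 ≡ 5 (mod 8), (2/5) = -1, so (2/5)^2 = +1.
Reached (1/5) = 1. Collecting the sign flips along the way, the symbol is -1.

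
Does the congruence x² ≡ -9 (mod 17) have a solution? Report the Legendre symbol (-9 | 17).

First reduce: -9 ≡ 8 (mod 17).
Pull out 2^3: since 17 ≡ 1 (mod 8), (2/17) = +1, so (2/17)^3 = +1.
Reached (1/17) = 1. Collecting the sign flips along the way, the symbol is +1.

1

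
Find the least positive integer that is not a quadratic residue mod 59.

2

(2/59) = −1, so 2 is the smallest positive non-residue mod 59.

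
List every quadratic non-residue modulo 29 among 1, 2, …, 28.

2 3 8 10 11 12 14 15 17 18 19 21 26 27

Square k = 1,…,14 (k and 29−k give the same square):
1²=1, 2²=4, 3²=9, 4²=16, 5²=25, 6²≡7, 7²≡20, 8²≡6, 9²≡23, 10²≡13, 11²≡5, 12²≡28, 13²≡24, 14²≡22 (mod 29).
The residues are {1, 4, 5, 6, 7, 9, 13, 16, 20, 22, 23, 24, 25, 28}; the non-residues are the remaining 14 nonzero classes.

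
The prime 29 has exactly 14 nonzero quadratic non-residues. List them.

2 3 8 10 11 12 14 15 17 18 19 21 26 27

Square k = 1,…,14 (k and 29−k give the same square):
1²=1, 2²=4, 3²=9, 4²=16, 5²=25, 6²≡7, 7²≡20, 8²≡6, 9²≡23, 10²≡13, 11²≡5, 12²≡28, 13²≡24, 14²≡22 (mod 29).
The residues are {1, 4, 5, 6, 7, 9, 13, 16, 20, 22, 23, 24, 25, 28}; the non-residues are the remaining 14 nonzero classes.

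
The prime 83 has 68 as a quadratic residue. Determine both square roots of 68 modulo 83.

Since 83 ≡ 3 (mod 4), a square root of 68 is 68^((83+1)/4) = 68^21 mod 83.
Repeated squaring: 68^2≡59, 68^4≡78, 68^8≡25, 68^16≡44 (mod 83).
68^21 = 68^(16+4+1) ≡ 63 (mod 83).
Check: 63² = 3969 ≡ 68 (mod 83). The two roots are 20 and 63.

20, 63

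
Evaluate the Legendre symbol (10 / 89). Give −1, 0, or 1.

Pull out 2: since 89 ≡ 1 (mod 8), (2/89) = +1.
Reciprocity: 5 ≡ 1 and 89 ≡ 1 (mod 4), so (5/89) = +(89/5).
Reduce top mod 5: now compute (4/5).
Pull out 2^2: since 5 ≡ 5 (mod 8), (2/5) = -1, so (2/5)^2 = +1.
Reached (1/5) = 1. Collecting the sign flips along the way, the symbol is +1.

1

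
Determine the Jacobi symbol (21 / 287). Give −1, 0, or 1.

0

Reciprocity: 21 ≡ 1 and 287 ≡ 3 (mod 4), so (21/287) = +(287/21).
Reduce top mod 21: now compute (14/21).
Pull out 2: since 21 ≡ 5 (mod 8), (2/21) = -1.
Reciprocity: 7 ≡ 3 and 21 ≡ 1 (mod 4), so (7/21) = +(21/7).
Reduce top mod 7: now compute (0/7).
Top reduces to 0: gcd > 1, so the symbol is 0.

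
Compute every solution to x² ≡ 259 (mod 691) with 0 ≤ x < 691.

135, 556

Since 691 ≡ 3 (mod 4), a square root of 259 is 259^((691+1)/4) = 259^173 mod 691.
Repeated squaring: 259^2≡54, 259^4≡152, 259^8≡301, 259^16≡80, 259^32≡181, 259^64≡284, 259^128≡500 (mod 691).
259^173 = 259^(128+32+8+4+1) ≡ 556 (mod 691).
Check: 556² = 309136 ≡ 259 (mod 691). The two roots are 135 and 556.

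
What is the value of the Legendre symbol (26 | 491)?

-1

Pull out 2: since 491 ≡ 3 (mod 8), (2/491) = -1.
Reciprocity: 13 ≡ 1 and 491 ≡ 3 (mod 4), so (13/491) = +(491/13).
Reduce top mod 13: now compute (10/13).
Pull out 2: since 13 ≡ 5 (mod 8), (2/13) = -1.
Reciprocity: 5 ≡ 1 and 13 ≡ 1 (mod 4), so (5/13) = +(13/5).
Reduce top mod 5: now compute (3/5).
Reciprocity: 3 ≡ 3 and 5 ≡ 1 (mod 4), so (3/5) = +(5/3).
Reduce top mod 3: now compute (2/3).
Pull out 2: since 3 ≡ 3 (mod 8), (2/3) = -1.
Reached (1/3) = 1. Collecting the sign flips along the way, the symbol is -1.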